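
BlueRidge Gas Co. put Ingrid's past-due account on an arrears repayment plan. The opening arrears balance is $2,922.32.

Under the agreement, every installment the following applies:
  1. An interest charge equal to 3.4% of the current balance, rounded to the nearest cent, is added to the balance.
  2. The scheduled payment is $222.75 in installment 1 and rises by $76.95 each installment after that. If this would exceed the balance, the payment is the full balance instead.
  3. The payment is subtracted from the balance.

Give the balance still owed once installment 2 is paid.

$2,594.39

Installment 1: $2,922.32 +$99.36 interest = $3,021.68; pay $222.75 → $2,798.93
Installment 2: $2,798.93 +$95.16 interest = $2,894.09; pay $299.70 → $2,594.39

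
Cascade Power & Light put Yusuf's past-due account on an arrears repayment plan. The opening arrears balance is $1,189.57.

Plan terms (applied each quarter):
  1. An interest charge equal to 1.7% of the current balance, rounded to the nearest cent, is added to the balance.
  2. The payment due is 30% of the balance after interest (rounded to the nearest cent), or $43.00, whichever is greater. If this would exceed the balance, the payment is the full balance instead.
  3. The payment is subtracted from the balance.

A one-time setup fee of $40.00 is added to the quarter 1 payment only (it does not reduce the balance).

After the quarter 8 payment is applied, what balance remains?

$69.11

# | Opening | Interest | Payment | Fee | End bal
1 | $1,189.57 | $20.22 | $362.94 | $40.00 | $846.85
2 | $846.85 | $14.40 | $258.38 | — | $602.87
3 | $602.87 | $10.25 | $183.94 | — | $429.18
4 | $429.18 | $7.30 | $130.94 | — | $305.54
5 | $305.54 | $5.19 | $93.22 | — | $217.51
6 | $217.51 | $3.70 | $66.36 | — | $154.85
7 | $154.85 | $2.63 | $47.24 | — | $110.24
8 | $110.24 | $1.87 | $43.00 | — | $69.11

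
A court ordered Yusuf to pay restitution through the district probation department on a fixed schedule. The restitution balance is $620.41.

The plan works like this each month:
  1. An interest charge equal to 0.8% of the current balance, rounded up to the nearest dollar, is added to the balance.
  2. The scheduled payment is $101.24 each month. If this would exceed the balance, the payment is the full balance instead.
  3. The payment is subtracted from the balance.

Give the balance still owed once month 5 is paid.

$133.21

Month 1: opening $620.41; interest $5.00 → $625.41; payment $101.24; balance $524.17
Month 2: opening $524.17; interest $5.00 → $529.17; payment $101.24; balance $427.93
Month 3: opening $427.93; interest $4.00 → $431.93; payment $101.24; balance $330.69
Month 4: opening $330.69; interest $3.00 → $333.69; payment $101.24; balance $232.45
Month 5: opening $232.45; interest $2.00 → $234.45; payment $101.24; balance $133.21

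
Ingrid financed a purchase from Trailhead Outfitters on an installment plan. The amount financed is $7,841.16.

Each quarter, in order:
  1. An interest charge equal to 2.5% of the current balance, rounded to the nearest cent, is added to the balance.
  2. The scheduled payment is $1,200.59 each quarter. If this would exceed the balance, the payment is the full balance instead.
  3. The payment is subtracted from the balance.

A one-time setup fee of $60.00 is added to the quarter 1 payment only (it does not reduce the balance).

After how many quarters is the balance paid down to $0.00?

8

Quarter 1: opening $7,841.16; interest $196.03 → $8,037.19; payment $1,200.59 (+ $60.00 fee); balance $6,836.60
Quarter 2: opening $6,836.60; interest $170.92 → $7,007.52; payment $1,200.59; balance $5,806.93
Quarter 3: opening $5,806.93; interest $145.17 → $5,952.10; payment $1,200.59; balance $4,751.51
Quarter 4: opening $4,751.51; interest $118.79 → $4,870.30; payment $1,200.59; balance $3,669.71
Quarter 5: opening $3,669.71; interest $91.74 → $3,761.45; payment $1,200.59; balance $2,560.86
Quarter 6: opening $2,560.86; interest $64.02 → $2,624.88; payment $1,200.59; balance $1,424.29
Quarter 7: opening $1,424.29; interest $35.61 → $1,459.90; payment $1,200.59; balance $259.31
Quarter 8: opening $259.31; interest $6.48 → $265.79; payment $265.79; balance $0.00
Balance reaches $0.00 in quarter 8.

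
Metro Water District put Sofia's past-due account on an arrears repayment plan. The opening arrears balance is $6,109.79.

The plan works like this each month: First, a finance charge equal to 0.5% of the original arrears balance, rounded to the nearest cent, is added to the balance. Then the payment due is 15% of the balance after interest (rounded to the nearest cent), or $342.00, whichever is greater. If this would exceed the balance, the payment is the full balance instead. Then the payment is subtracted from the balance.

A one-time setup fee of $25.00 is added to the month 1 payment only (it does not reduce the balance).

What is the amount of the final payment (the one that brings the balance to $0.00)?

Month 1: opening $6,109.79; interest $30.55 → $6,140.34; payment $921.05 (+ $25.00 fee); balance $5,219.29
Month 2: opening $5,219.29; interest $30.55 → $5,249.84; payment $787.48; balance $4,462.36
Month 3: opening $4,462.36; interest $30.55 → $4,492.91; payment $673.94; balance $3,818.97
Month 4: opening $3,818.97; interest $30.55 → $3,849.52; payment $577.43; balance $3,272.09
Month 5: opening $3,272.09; interest $30.55 → $3,302.64; payment $495.40; balance $2,807.24
Month 6: opening $2,807.24; interest $30.55 → $2,837.79; payment $425.67; balance $2,412.12
Month 7: opening $2,412.12; interest $30.55 → $2,442.67; payment $366.40; balance $2,076.27
Month 8: opening $2,076.27; interest $30.55 → $2,106.82; payment $342.00; balance $1,764.82
Month 9: opening $1,764.82; interest $30.55 → $1,795.37; payment $342.00; balance $1,453.37
Month 10: opening $1,453.37; interest $30.55 → $1,483.92; payment $342.00; balance $1,141.92
Month 11: opening $1,141.92; interest $30.55 → $1,172.47; payment $342.00; balance $830.47
Month 12: opening $830.47; interest $30.55 → $861.02; payment $342.00; balance $519.02
Month 13: opening $519.02; interest $30.55 → $549.57; payment $342.00; balance $207.57
Month 14: opening $207.57; interest $30.55 → $238.12; payment $238.12; balance $0.00

$238.12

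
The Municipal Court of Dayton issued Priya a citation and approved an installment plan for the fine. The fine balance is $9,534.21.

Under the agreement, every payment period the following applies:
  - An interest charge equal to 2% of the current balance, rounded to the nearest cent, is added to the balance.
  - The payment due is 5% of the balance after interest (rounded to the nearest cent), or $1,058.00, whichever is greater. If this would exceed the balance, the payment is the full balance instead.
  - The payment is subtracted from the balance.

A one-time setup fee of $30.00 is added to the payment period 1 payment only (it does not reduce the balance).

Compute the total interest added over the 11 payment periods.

# | Opening | Interest | Payment | Fee | End bal
1 | $9,534.21 | $190.68 | $1,058.00 | $30.00 | $8,666.89
2 | $8,666.89 | $173.34 | $1,058.00 | — | $7,782.23
3 | $7,782.23 | $155.64 | $1,058.00 | — | $6,879.87
4 | $6,879.87 | $137.60 | $1,058.00 | — | $5,959.47
5 | $5,959.47 | $119.19 | $1,058.00 | — | $5,020.66
6 | $5,020.66 | $100.41 | $1,058.00 | — | $4,063.07
7 | $4,063.07 | $81.26 | $1,058.00 | — | $3,086.33
8 | $3,086.33 | $61.73 | $1,058.00 | — | $2,090.06
9 | $2,090.06 | $41.80 | $1,058.00 | — | $1,073.86
10 | $1,073.86 | $21.48 | $1,058.00 | — | $37.34
11 | $37.34 | $0.75 | $38.09 | — | $0.00
Total interest: $190.68 + $173.34 + $155.64 + $137.60 + $119.19 + $100.41 + $81.26 + $61.73 + $41.80 + $21.48 + $0.75 = $1,083.88

$1,083.88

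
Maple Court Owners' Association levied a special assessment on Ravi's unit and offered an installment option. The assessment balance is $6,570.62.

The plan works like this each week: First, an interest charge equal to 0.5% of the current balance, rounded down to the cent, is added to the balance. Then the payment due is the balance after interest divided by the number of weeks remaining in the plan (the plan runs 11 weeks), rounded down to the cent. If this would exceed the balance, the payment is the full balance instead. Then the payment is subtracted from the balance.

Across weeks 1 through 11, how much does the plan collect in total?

$6,771.00

Week 1: $6,570.62 +$32.85 interest = $6,603.47; pay $600.31 → $6,003.16
Week 2: $6,003.16 +$30.01 interest = $6,033.17; pay $603.31 → $5,429.86
Week 3: $5,429.86 +$27.14 interest = $5,457.00; pay $606.33 → $4,850.67
Week 4: $4,850.67 +$24.25 interest = $4,874.92; pay $609.36 → $4,265.56
Week 5: $4,265.56 +$21.32 interest = $4,286.88; pay $612.41 → $3,674.47
Week 6: $3,674.47 +$18.37 interest = $3,692.84; pay $615.47 → $3,077.37
Week 7: $3,077.37 +$15.38 interest = $3,092.75; pay $618.55 → $2,474.20
Week 8: $2,474.20 +$12.37 interest = $2,486.57; pay $621.64 → $1,864.93
Week 9: $1,864.93 +$9.32 interest = $1,874.25; pay $624.75 → $1,249.50
Week 10: $1,249.50 +$6.24 interest = $1,255.74; pay $627.87 → $627.87
Week 11: $627.87 +$3.13 interest = $631.00; pay $631.00 → $0.00
Total paid: $6,771.00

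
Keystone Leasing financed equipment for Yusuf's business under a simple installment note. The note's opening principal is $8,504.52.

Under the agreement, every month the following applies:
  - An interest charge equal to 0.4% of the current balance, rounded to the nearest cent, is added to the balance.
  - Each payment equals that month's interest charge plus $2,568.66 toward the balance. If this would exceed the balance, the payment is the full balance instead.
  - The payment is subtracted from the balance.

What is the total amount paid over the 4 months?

# | Opening | Interest | Payment | End bal
1 | $8,504.52 | $34.02 | $2,602.68 | $5,935.86
2 | $5,935.86 | $23.74 | $2,592.40 | $3,367.20
3 | $3,367.20 | $13.47 | $2,582.13 | $798.54
4 | $798.54 | $3.19 | $801.73 | $0.00
Total paid: $8,578.94

$8,578.94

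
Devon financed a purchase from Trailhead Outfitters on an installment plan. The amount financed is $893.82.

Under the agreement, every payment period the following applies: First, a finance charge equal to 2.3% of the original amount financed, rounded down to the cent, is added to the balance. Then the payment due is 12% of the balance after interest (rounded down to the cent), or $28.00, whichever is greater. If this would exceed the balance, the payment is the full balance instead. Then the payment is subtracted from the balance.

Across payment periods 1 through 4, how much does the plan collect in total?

# | Opening | Interest | Payment | End bal
1 | $893.82 | $20.55 | $109.72 | $804.65
2 | $804.65 | $20.55 | $99.02 | $726.18
3 | $726.18 | $20.55 | $89.60 | $657.13
4 | $657.13 | $20.55 | $81.32 | $596.36
Total paid: $379.66

$379.66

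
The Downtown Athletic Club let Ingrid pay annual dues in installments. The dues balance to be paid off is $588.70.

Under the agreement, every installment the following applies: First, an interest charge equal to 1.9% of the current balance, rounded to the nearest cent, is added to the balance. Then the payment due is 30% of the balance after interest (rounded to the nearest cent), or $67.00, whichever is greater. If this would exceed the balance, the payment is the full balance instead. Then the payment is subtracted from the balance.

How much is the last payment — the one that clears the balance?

Installment 1: opening $588.70; interest $11.19 → $599.89; payment $179.97; balance $419.92
Installment 2: opening $419.92; interest $7.98 → $427.90; payment $128.37; balance $299.53
Installment 3: opening $299.53; interest $5.69 → $305.22; payment $91.57; balance $213.65
Installment 4: opening $213.65; interest $4.06 → $217.71; payment $67.00; balance $150.71
Installment 5: opening $150.71; interest $2.86 → $153.57; payment $67.00; balance $86.57
Installment 6: opening $86.57; interest $1.64 → $88.21; payment $67.00; balance $21.21
Installment 7: opening $21.21; interest $0.40 → $21.61; payment $21.61; balance $0.00

$21.61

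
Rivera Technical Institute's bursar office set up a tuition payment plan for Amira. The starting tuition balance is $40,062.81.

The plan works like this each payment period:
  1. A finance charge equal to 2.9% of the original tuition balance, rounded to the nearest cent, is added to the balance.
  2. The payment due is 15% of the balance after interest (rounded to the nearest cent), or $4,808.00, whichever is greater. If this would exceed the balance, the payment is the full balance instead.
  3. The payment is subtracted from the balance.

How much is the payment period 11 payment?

Payment period 1: opening $40,062.81; interest $1,161.82 → $41,224.63; payment $6,183.69; balance $35,040.94
Payment period 2: opening $35,040.94; interest $1,161.82 → $36,202.76; payment $5,430.41; balance $30,772.35
Payment period 3: opening $30,772.35; interest $1,161.82 → $31,934.17; payment $4,808.00; balance $27,126.17
Payment period 4: opening $27,126.17; interest $1,161.82 → $28,287.99; payment $4,808.00; balance $23,479.99
Payment period 5: opening $23,479.99; interest $1,161.82 → $24,641.81; payment $4,808.00; balance $19,833.81
Payment period 6: opening $19,833.81; interest $1,161.82 → $20,995.63; payment $4,808.00; balance $16,187.63
Payment period 7: opening $16,187.63; interest $1,161.82 → $17,349.45; payment $4,808.00; balance $12,541.45
Payment period 8: opening $12,541.45; interest $1,161.82 → $13,703.27; payment $4,808.00; balance $8,895.27
Payment period 9: opening $8,895.27; interest $1,161.82 → $10,057.09; payment $4,808.00; balance $5,249.09
Payment period 10: opening $5,249.09; interest $1,161.82 → $6,410.91; payment $4,808.00; balance $1,602.91
Payment period 11: opening $1,602.91; interest $1,161.82 → $2,764.73; payment $2,764.73; balance $0.00

$2,764.73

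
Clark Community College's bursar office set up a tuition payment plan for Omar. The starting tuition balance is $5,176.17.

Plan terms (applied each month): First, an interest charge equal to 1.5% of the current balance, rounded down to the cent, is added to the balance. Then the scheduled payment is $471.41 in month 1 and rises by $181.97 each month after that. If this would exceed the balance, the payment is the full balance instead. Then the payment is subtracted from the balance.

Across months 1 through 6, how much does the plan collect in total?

$5,496.40

Month 1: opening $5,176.17; interest $77.64 → $5,253.81; payment $471.41; balance $4,782.40
Month 2: opening $4,782.40; interest $71.73 → $4,854.13; payment $653.38; balance $4,200.75
Month 3: opening $4,200.75; interest $63.01 → $4,263.76; payment $835.35; balance $3,428.41
Month 4: opening $3,428.41; interest $51.42 → $3,479.83; payment $1,017.32; balance $2,462.51
Month 5: opening $2,462.51; interest $36.93 → $2,499.44; payment $1,199.29; balance $1,300.15
Month 6: opening $1,300.15; interest $19.50 → $1,319.65; payment $1,319.65; balance $0.00
Total paid: $5,496.40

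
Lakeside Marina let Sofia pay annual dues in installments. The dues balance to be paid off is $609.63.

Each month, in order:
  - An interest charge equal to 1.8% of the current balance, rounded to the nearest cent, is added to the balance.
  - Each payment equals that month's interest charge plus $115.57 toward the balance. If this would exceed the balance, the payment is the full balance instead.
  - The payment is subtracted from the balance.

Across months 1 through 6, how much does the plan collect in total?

$644.25

Month 1: opening $609.63; interest $10.97 → $620.60; payment $126.54; balance $494.06
Month 2: opening $494.06; interest $8.89 → $502.95; payment $124.46; balance $378.49
Month 3: opening $378.49; interest $6.81 → $385.30; payment $122.38; balance $262.92
Month 4: opening $262.92; interest $4.73 → $267.65; payment $120.30; balance $147.35
Month 5: opening $147.35; interest $2.65 → $150.00; payment $118.22; balance $31.78
Month 6: opening $31.78; interest $0.57 → $32.35; payment $32.35; balance $0.00
Total paid: $644.25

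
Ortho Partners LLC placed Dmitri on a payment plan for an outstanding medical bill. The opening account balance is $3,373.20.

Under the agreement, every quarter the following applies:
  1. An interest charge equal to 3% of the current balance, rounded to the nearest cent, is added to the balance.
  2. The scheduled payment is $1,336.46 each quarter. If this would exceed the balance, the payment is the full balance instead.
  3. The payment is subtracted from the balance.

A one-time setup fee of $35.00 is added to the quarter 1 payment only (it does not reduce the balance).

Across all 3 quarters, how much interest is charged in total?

Quarter 1: opening $3,373.20; interest $101.20 → $3,474.40; payment $1,336.46 (+ $35.00 fee); balance $2,137.94
Quarter 2: opening $2,137.94; interest $64.14 → $2,202.08; payment $1,336.46; balance $865.62
Quarter 3: opening $865.62; interest $25.97 → $891.59; payment $891.59; balance $0.00
Total interest: $101.20 + $64.14 + $25.97 = $191.31

$191.31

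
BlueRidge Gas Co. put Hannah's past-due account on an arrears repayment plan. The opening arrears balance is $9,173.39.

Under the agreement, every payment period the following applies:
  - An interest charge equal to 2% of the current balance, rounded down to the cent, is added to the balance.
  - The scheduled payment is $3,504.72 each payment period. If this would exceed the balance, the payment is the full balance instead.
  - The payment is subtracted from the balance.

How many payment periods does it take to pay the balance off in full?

Payment period 1: opening $9,173.39; interest $183.46 → $9,356.85; payment $3,504.72; balance $5,852.13
Payment period 2: opening $5,852.13; interest $117.04 → $5,969.17; payment $3,504.72; balance $2,464.45
Payment period 3: opening $2,464.45; interest $49.28 → $2,513.73; payment $2,513.73; balance $0.00
Balance reaches $0.00 in payment period 3.

3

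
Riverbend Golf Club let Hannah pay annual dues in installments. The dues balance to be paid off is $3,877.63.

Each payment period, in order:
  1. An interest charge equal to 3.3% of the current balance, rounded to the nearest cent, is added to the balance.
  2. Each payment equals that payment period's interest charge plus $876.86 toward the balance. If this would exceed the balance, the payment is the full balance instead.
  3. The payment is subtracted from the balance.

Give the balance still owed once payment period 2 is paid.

$2,123.91

Payment period 1: $3,877.63 +$127.96 interest = $4,005.59; pay $1,004.82 → $3,000.77
Payment period 2: $3,000.77 +$99.03 interest = $3,099.80; pay $975.89 → $2,123.91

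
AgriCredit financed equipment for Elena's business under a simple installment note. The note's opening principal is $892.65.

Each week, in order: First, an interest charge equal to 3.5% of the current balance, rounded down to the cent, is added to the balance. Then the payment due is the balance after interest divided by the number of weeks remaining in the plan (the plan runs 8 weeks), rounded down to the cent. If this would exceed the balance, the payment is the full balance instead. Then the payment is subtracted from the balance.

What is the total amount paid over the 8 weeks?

Week 1: opening $892.65; interest $31.24 → $923.89; payment $115.48; balance $808.41
Week 2: opening $808.41; interest $28.29 → $836.70; payment $119.52; balance $717.18
Week 3: opening $717.18; interest $25.10 → $742.28; payment $123.71; balance $618.57
Week 4: opening $618.57; interest $21.64 → $640.21; payment $128.04; balance $512.17
Week 5: opening $512.17; interest $17.92 → $530.09; payment $132.52; balance $397.57
Week 6: opening $397.57; interest $13.91 → $411.48; payment $137.16; balance $274.32
Week 7: opening $274.32; interest $9.60 → $283.92; payment $141.96; balance $141.96
Week 8: opening $141.96; interest $4.96 → $146.92; payment $146.92; balance $0.00
Total paid: $1,045.31

$1,045.31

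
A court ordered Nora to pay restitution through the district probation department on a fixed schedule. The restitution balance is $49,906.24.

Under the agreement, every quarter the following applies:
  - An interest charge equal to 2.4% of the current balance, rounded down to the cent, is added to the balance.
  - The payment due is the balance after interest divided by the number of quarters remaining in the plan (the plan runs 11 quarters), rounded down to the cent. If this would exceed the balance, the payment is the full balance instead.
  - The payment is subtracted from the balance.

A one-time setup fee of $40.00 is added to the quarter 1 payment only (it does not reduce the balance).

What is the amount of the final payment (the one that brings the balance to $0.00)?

Quarter 1: opening $49,906.24; interest $1,197.74 → $51,103.98; payment $4,645.81 (+ $40.00 fee); balance $46,458.17
Quarter 2: opening $46,458.17; interest $1,114.99 → $47,573.16; payment $4,757.31; balance $42,815.85
Quarter 3: opening $42,815.85; interest $1,027.58 → $43,843.43; payment $4,871.49; balance $38,971.94
Quarter 4: opening $38,971.94; interest $935.32 → $39,907.26; payment $4,988.40; balance $34,918.86
Quarter 5: opening $34,918.86; interest $838.05 → $35,756.91; payment $5,108.13; balance $30,648.78
Quarter 6: opening $30,648.78; interest $735.57 → $31,384.35; payment $5,230.72; balance $26,153.63
Quarter 7: opening $26,153.63; interest $627.68 → $26,781.31; payment $5,356.26; balance $21,425.05
Quarter 8: opening $21,425.05; interest $514.20 → $21,939.25; payment $5,484.81; balance $16,454.44
Quarter 9: opening $16,454.44; interest $394.90 → $16,849.34; payment $5,616.44; balance $11,232.90
Quarter 10: opening $11,232.90; interest $269.58 → $11,502.48; payment $5,751.24; balance $5,751.24
Quarter 11: opening $5,751.24; interest $138.02 → $5,889.26; payment $5,889.26; balance $0.00

$5,889.26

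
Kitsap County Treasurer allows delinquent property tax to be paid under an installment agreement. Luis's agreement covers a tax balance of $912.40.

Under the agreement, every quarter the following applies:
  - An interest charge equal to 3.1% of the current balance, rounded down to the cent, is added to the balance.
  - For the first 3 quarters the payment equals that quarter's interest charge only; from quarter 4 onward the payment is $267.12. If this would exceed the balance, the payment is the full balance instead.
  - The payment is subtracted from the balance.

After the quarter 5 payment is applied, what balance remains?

$427.32

# | Opening | Interest | Payment | End bal
1 | $912.40 | $28.28 | $28.28 | $912.40
2 | $912.40 | $28.28 | $28.28 | $912.40
3 | $912.40 | $28.28 | $28.28 | $912.40
4 | $912.40 | $28.28 | $267.12 | $673.56
5 | $673.56 | $20.88 | $267.12 | $427.32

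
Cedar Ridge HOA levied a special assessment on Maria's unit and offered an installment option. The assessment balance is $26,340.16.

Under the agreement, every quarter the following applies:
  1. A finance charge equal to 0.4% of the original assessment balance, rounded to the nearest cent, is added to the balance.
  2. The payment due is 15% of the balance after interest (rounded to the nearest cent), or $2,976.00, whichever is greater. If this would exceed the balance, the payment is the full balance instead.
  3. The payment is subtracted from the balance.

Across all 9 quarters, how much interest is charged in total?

Quarter 1: opening $26,340.16; interest $105.36 → $26,445.52; payment $3,966.83; balance $22,478.69
Quarter 2: opening $22,478.69; interest $105.36 → $22,584.05; payment $3,387.61; balance $19,196.44
Quarter 3: opening $19,196.44; interest $105.36 → $19,301.80; payment $2,976.00; balance $16,325.80
Quarter 4: opening $16,325.80; interest $105.36 → $16,431.16; payment $2,976.00; balance $13,455.16
Quarter 5: opening $13,455.16; interest $105.36 → $13,560.52; payment $2,976.00; balance $10,584.52
Quarter 6: opening $10,584.52; interest $105.36 → $10,689.88; payment $2,976.00; balance $7,713.88
Quarter 7: opening $7,713.88; interest $105.36 → $7,819.24; payment $2,976.00; balance $4,843.24
Quarter 8: opening $4,843.24; interest $105.36 → $4,948.60; payment $2,976.00; balance $1,972.60
Quarter 9: opening $1,972.60; interest $105.36 → $2,077.96; payment $2,077.96; balance $0.00
Total interest: $105.36 + $105.36 + $105.36 + $105.36 + $105.36 + $105.36 + $105.36 + $105.36 + $105.36 = $948.24

$948.24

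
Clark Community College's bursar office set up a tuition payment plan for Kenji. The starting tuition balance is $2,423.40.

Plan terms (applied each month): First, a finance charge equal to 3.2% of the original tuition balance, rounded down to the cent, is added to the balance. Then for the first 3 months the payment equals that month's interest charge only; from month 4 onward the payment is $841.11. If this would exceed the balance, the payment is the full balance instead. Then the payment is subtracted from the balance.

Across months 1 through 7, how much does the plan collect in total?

$2,966.18

# | Opening | Interest | Payment | End bal
1 | $2,423.40 | $77.54 | $77.54 | $2,423.40
2 | $2,423.40 | $77.54 | $77.54 | $2,423.40
3 | $2,423.40 | $77.54 | $77.54 | $2,423.40
4 | $2,423.40 | $77.54 | $841.11 | $1,659.83
5 | $1,659.83 | $77.54 | $841.11 | $896.26
6 | $896.26 | $77.54 | $841.11 | $132.69
7 | $132.69 | $77.54 | $210.23 | $0.00
Total paid: $2,966.18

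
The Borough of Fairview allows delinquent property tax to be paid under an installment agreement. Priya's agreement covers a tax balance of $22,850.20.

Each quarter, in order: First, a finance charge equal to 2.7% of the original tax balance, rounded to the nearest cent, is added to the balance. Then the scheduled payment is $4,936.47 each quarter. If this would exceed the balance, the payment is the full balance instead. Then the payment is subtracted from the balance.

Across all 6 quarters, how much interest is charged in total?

$3,701.76

# | Opening | Interest | Payment | End bal
1 | $22,850.20 | $616.96 | $4,936.47 | $18,530.69
2 | $18,530.69 | $616.96 | $4,936.47 | $14,211.18
3 | $14,211.18 | $616.96 | $4,936.47 | $9,891.67
4 | $9,891.67 | $616.96 | $4,936.47 | $5,572.16
5 | $5,572.16 | $616.96 | $4,936.47 | $1,252.65
6 | $1,252.65 | $616.96 | $1,869.61 | $0.00
Total interest: $616.96 + $616.96 + $616.96 + $616.96 + $616.96 + $616.96 = $3,701.76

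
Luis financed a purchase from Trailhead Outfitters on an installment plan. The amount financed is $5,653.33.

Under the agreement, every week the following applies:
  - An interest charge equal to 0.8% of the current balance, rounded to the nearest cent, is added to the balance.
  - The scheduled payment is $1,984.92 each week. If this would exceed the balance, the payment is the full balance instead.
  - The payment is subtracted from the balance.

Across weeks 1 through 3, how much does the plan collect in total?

$5,742.34

# | Opening | Interest | Payment | End bal
1 | $5,653.33 | $45.23 | $1,984.92 | $3,713.64
2 | $3,713.64 | $29.71 | $1,984.92 | $1,758.43
3 | $1,758.43 | $14.07 | $1,772.50 | $0.00
Total paid: $5,742.34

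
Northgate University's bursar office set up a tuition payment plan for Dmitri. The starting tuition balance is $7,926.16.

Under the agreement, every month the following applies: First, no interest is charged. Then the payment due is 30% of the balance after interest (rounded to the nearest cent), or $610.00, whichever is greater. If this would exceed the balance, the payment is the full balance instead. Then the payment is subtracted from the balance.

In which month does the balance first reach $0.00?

Month 1: opening $7,926.16; payment $2,377.85; balance $5,548.31
Month 2: opening $5,548.31; payment $1,664.49; balance $3,883.82
Month 3: opening $3,883.82; payment $1,165.15; balance $2,718.67
Month 4: opening $2,718.67; payment $815.60; balance $1,903.07
Month 5: opening $1,903.07; payment $610.00; balance $1,293.07
Month 6: opening $1,293.07; payment $610.00; balance $683.07
Month 7: opening $683.07; payment $610.00; balance $73.07
Month 8: opening $73.07; payment $73.07; balance $0.00
Balance reaches $0.00 in month 8.

8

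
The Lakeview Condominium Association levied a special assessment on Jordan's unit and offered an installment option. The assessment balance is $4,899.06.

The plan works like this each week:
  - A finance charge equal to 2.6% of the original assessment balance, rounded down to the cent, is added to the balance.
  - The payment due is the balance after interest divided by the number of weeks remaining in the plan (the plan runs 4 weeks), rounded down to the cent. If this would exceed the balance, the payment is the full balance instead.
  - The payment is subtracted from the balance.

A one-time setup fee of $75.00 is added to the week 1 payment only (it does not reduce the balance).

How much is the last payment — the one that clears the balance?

# | Opening | Interest | Payment | Fee | End bal
1 | $4,899.06 | $127.37 | $1,256.60 | $75.00 | $3,769.83
2 | $3,769.83 | $127.37 | $1,299.06 | — | $2,598.14
3 | $2,598.14 | $127.37 | $1,362.75 | — | $1,362.76
4 | $1,362.76 | $127.37 | $1,490.13 | — | $0.00

$1,490.13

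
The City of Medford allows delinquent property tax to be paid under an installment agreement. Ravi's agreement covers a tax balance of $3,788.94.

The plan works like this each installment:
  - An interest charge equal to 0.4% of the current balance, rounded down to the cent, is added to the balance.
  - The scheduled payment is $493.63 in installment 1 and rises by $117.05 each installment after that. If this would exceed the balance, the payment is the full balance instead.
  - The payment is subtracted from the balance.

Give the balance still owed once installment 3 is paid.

$1,996.14

# | Opening | Interest | Payment | End bal
1 | $3,788.94 | $15.15 | $493.63 | $3,310.46
2 | $3,310.46 | $13.24 | $610.68 | $2,713.02
3 | $2,713.02 | $10.85 | $727.73 | $1,996.14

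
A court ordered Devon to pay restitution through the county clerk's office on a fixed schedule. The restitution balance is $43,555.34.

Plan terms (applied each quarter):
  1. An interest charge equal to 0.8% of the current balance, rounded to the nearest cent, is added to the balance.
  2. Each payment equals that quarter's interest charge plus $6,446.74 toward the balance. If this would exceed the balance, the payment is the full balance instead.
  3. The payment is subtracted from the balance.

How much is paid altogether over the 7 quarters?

Quarter 1: $43,555.34 +$348.44 interest = $43,903.78; pay $6,795.18 → $37,108.60
Quarter 2: $37,108.60 +$296.87 interest = $37,405.47; pay $6,743.61 → $30,661.86
Quarter 3: $30,661.86 +$245.29 interest = $30,907.15; pay $6,692.03 → $24,215.12
Quarter 4: $24,215.12 +$193.72 interest = $24,408.84; pay $6,640.46 → $17,768.38
Quarter 5: $17,768.38 +$142.15 interest = $17,910.53; pay $6,588.89 → $11,321.64
Quarter 6: $11,321.64 +$90.57 interest = $11,412.21; pay $6,537.31 → $4,874.90
Quarter 7: $4,874.90 +$39.00 interest = $4,913.90; pay $4,913.90 → $0.00
Total paid: $44,911.38

$44,911.38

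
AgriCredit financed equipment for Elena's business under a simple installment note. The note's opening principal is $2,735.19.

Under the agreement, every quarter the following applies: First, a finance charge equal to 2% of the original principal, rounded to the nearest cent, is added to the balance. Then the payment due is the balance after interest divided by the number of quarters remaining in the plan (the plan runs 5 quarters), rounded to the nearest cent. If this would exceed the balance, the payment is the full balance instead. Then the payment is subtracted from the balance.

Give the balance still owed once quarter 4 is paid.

$617.23

Quarter 1: opening $2,735.19; interest $54.70 → $2,789.89; payment $557.98; balance $2,231.91
Quarter 2: opening $2,231.91; interest $54.70 → $2,286.61; payment $571.65; balance $1,714.96
Quarter 3: opening $1,714.96; interest $54.70 → $1,769.66; payment $589.89; balance $1,179.77
Quarter 4: opening $1,179.77; interest $54.70 → $1,234.47; payment $617.24; balance $617.23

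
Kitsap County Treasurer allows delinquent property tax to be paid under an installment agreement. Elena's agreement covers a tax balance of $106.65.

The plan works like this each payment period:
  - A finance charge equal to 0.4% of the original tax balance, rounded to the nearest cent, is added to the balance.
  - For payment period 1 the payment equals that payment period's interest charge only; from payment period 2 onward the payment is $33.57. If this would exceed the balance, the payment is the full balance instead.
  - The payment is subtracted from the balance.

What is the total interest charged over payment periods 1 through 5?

$2.15

# | Opening | Interest | Payment | End bal
1 | $106.65 | $0.43 | $0.43 | $106.65
2 | $106.65 | $0.43 | $33.57 | $73.51
3 | $73.51 | $0.43 | $33.57 | $40.37
4 | $40.37 | $0.43 | $33.57 | $7.23
5 | $7.23 | $0.43 | $7.66 | $0.00
Total interest: $0.43 + $0.43 + $0.43 + $0.43 + $0.43 = $2.15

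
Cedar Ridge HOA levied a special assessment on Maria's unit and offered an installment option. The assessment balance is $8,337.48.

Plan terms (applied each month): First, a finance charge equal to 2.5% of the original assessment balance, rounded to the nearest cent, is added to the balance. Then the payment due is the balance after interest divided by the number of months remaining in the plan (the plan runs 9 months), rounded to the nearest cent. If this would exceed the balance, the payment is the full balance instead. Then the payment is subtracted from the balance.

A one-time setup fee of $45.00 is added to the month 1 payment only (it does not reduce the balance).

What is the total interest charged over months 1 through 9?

Month 1: $8,337.48 +$208.44 interest = $8,545.92; pay $949.55 (+ $45.00 fee) → $7,596.37
Month 2: $7,596.37 +$208.44 interest = $7,804.81; pay $975.60 → $6,829.21
Month 3: $6,829.21 +$208.44 interest = $7,037.65; pay $1,005.38 → $6,032.27
Month 4: $6,032.27 +$208.44 interest = $6,240.71; pay $1,040.12 → $5,200.59
Month 5: $5,200.59 +$208.44 interest = $5,409.03; pay $1,081.81 → $4,327.22
Month 6: $4,327.22 +$208.44 interest = $4,535.66; pay $1,133.92 → $3,401.74
Month 7: $3,401.74 +$208.44 interest = $3,610.18; pay $1,203.39 → $2,406.79
Month 8: $2,406.79 +$208.44 interest = $2,615.23; pay $1,307.62 → $1,307.61
Month 9: $1,307.61 +$208.44 interest = $1,516.05; pay $1,516.05 → $0.00
Total interest: $208.44 + $208.44 + $208.44 + $208.44 + $208.44 + $208.44 + $208.44 + $208.44 + $208.44 = $1,875.96

$1,875.96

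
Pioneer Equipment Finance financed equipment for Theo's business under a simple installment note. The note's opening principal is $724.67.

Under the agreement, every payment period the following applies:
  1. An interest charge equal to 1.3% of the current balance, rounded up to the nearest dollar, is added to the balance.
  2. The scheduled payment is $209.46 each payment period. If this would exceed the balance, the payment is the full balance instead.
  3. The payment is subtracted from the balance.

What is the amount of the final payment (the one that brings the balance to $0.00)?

$120.29

# | Opening | Interest | Payment | End bal
1 | $724.67 | $10.00 | $209.46 | $525.21
2 | $525.21 | $7.00 | $209.46 | $322.75
3 | $322.75 | $5.00 | $209.46 | $118.29
4 | $118.29 | $2.00 | $120.29 | $0.00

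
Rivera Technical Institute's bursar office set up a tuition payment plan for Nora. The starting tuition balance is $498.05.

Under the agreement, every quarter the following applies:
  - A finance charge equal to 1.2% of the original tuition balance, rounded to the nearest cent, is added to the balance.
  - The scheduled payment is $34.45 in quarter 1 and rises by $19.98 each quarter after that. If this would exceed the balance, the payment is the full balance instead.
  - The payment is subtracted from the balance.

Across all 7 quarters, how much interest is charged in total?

Quarter 1: $498.05 +$5.98 interest = $504.03; pay $34.45 → $469.58
Quarter 2: $469.58 +$5.98 interest = $475.56; pay $54.43 → $421.13
Quarter 3: $421.13 +$5.98 interest = $427.11; pay $74.41 → $352.70
Quarter 4: $352.70 +$5.98 interest = $358.68; pay $94.39 → $264.29
Quarter 5: $264.29 +$5.98 interest = $270.27; pay $114.37 → $155.90
Quarter 6: $155.90 +$5.98 interest = $161.88; pay $134.35 → $27.53
Quarter 7: $27.53 +$5.98 interest = $33.51; pay $33.51 → $0.00
Total interest: $5.98 + $5.98 + $5.98 + $5.98 + $5.98 + $5.98 + $5.98 = $41.86

$41.86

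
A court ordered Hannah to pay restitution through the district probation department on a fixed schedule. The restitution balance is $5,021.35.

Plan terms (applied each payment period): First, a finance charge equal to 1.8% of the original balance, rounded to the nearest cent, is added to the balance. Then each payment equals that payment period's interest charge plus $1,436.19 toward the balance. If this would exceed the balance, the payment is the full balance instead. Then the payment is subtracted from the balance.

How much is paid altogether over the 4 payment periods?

$5,382.87

Payment period 1: opening $5,021.35; interest $90.38 → $5,111.73; payment $1,526.57; balance $3,585.16
Payment period 2: opening $3,585.16; interest $90.38 → $3,675.54; payment $1,526.57; balance $2,148.97
Payment period 3: opening $2,148.97; interest $90.38 → $2,239.35; payment $1,526.57; balance $712.78
Payment period 4: opening $712.78; interest $90.38 → $803.16; payment $803.16; balance $0.00
Total paid: $5,382.87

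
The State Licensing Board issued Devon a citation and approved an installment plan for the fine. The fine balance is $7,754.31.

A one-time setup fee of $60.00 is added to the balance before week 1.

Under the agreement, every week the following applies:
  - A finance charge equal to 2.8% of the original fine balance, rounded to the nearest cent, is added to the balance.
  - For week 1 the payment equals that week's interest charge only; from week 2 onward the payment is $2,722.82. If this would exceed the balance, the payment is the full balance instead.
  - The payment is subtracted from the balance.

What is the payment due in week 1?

Week 1: $7,814.31 +$217.12 interest = $8,031.43; pay $217.12 → $7,814.31

$217.12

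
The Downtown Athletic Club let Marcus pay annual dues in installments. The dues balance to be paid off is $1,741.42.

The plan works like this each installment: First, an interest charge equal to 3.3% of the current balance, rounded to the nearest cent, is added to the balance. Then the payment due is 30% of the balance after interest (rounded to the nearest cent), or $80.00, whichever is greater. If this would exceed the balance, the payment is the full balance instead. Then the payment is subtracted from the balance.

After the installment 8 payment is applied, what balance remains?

$103.01

Installment 1: $1,741.42 +$57.47 interest = $1,798.89; pay $539.67 → $1,259.22
Installment 2: $1,259.22 +$41.55 interest = $1,300.77; pay $390.23 → $910.54
Installment 3: $910.54 +$30.05 interest = $940.59; pay $282.18 → $658.41
Installment 4: $658.41 +$21.73 interest = $680.14; pay $204.04 → $476.10
Installment 5: $476.10 +$15.71 interest = $491.81; pay $147.54 → $344.27
Installment 6: $344.27 +$11.36 interest = $355.63; pay $106.69 → $248.94
Installment 7: $248.94 +$8.22 interest = $257.16; pay $80.00 → $177.16
Installment 8: $177.16 +$5.85 interest = $183.01; pay $80.00 → $103.01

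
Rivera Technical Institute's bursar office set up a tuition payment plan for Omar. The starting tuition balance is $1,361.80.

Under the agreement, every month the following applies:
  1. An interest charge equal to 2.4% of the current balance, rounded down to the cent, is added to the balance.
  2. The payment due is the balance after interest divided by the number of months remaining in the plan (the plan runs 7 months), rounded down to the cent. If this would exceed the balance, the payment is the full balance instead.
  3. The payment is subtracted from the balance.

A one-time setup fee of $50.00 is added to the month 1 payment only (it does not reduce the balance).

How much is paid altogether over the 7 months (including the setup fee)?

Month 1: $1,361.80 +$32.68 interest = $1,394.48; pay $199.21 (+ $50.00 fee) → $1,195.27
Month 2: $1,195.27 +$28.68 interest = $1,223.95; pay $203.99 → $1,019.96
Month 3: $1,019.96 +$24.47 interest = $1,044.43; pay $208.88 → $835.55
Month 4: $835.55 +$20.05 interest = $855.60; pay $213.90 → $641.70
Month 5: $641.70 +$15.40 interest = $657.10; pay $219.03 → $438.07
Month 6: $438.07 +$10.51 interest = $448.58; pay $224.29 → $224.29
Month 7: $224.29 +$5.38 interest = $229.67; pay $229.67 → $0.00
Total paid: $1,548.97

$1,548.97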